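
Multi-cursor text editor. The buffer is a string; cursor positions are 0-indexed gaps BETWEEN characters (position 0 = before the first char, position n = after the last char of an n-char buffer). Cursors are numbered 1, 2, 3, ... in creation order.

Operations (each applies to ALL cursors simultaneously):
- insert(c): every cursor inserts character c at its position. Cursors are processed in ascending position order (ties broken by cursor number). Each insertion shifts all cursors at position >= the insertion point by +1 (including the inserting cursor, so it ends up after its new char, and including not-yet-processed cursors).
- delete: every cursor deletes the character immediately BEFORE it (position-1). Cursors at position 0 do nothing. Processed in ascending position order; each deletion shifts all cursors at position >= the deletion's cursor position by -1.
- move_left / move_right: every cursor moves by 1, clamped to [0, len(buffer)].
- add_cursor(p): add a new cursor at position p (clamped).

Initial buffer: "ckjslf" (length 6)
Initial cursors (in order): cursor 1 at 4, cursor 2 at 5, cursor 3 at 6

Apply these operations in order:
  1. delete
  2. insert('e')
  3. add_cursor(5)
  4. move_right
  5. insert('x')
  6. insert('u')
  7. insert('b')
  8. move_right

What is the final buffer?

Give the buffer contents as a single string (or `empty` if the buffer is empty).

Answer: ckjeeexxxxuuuubbbb

Derivation:
After op 1 (delete): buffer="ckj" (len 3), cursors c1@3 c2@3 c3@3, authorship ...
After op 2 (insert('e')): buffer="ckjeee" (len 6), cursors c1@6 c2@6 c3@6, authorship ...123
After op 3 (add_cursor(5)): buffer="ckjeee" (len 6), cursors c4@5 c1@6 c2@6 c3@6, authorship ...123
After op 4 (move_right): buffer="ckjeee" (len 6), cursors c1@6 c2@6 c3@6 c4@6, authorship ...123
After op 5 (insert('x')): buffer="ckjeeexxxx" (len 10), cursors c1@10 c2@10 c3@10 c4@10, authorship ...1231234
After op 6 (insert('u')): buffer="ckjeeexxxxuuuu" (len 14), cursors c1@14 c2@14 c3@14 c4@14, authorship ...12312341234
After op 7 (insert('b')): buffer="ckjeeexxxxuuuubbbb" (len 18), cursors c1@18 c2@18 c3@18 c4@18, authorship ...123123412341234
After op 8 (move_right): buffer="ckjeeexxxxuuuubbbb" (len 18), cursors c1@18 c2@18 c3@18 c4@18, authorship ...123123412341234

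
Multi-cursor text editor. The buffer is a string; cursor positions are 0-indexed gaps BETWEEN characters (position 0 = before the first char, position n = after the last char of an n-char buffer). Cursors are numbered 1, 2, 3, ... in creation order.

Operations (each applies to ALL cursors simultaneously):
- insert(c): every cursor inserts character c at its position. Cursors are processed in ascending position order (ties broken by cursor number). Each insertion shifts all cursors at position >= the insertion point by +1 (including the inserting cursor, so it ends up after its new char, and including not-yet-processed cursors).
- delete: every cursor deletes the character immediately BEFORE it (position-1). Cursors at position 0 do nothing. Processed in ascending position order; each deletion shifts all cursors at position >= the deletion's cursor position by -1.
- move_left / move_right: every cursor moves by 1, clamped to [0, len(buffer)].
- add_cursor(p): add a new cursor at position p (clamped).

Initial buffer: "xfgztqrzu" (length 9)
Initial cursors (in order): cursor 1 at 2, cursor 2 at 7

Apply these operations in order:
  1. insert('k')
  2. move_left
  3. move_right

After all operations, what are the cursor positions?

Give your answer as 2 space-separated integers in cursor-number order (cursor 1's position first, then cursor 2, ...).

Answer: 3 9

Derivation:
After op 1 (insert('k')): buffer="xfkgztqrkzu" (len 11), cursors c1@3 c2@9, authorship ..1.....2..
After op 2 (move_left): buffer="xfkgztqrkzu" (len 11), cursors c1@2 c2@8, authorship ..1.....2..
After op 3 (move_right): buffer="xfkgztqrkzu" (len 11), cursors c1@3 c2@9, authorship ..1.....2..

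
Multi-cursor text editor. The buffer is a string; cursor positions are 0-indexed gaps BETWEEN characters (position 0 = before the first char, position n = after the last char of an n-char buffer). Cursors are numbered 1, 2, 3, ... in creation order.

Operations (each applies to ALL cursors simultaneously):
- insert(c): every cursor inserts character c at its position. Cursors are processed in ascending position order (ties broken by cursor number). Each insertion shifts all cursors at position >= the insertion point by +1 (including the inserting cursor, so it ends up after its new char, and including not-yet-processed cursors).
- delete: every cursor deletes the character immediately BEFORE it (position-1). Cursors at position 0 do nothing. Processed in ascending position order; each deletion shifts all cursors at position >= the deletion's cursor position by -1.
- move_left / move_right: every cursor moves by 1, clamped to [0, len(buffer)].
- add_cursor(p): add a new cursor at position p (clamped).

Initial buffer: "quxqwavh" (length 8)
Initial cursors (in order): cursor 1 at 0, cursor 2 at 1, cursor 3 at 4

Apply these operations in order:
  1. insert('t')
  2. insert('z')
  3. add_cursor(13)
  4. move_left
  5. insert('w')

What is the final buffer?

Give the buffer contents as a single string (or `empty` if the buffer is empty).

After op 1 (insert('t')): buffer="tqtuxqtwavh" (len 11), cursors c1@1 c2@3 c3@7, authorship 1.2...3....
After op 2 (insert('z')): buffer="tzqtzuxqtzwavh" (len 14), cursors c1@2 c2@5 c3@10, authorship 11.22...33....
After op 3 (add_cursor(13)): buffer="tzqtzuxqtzwavh" (len 14), cursors c1@2 c2@5 c3@10 c4@13, authorship 11.22...33....
After op 4 (move_left): buffer="tzqtzuxqtzwavh" (len 14), cursors c1@1 c2@4 c3@9 c4@12, authorship 11.22...33....
After op 5 (insert('w')): buffer="twzqtwzuxqtwzwawvh" (len 18), cursors c1@2 c2@6 c3@12 c4@16, authorship 111.222...333..4..

Answer: twzqtwzuxqtwzwawvh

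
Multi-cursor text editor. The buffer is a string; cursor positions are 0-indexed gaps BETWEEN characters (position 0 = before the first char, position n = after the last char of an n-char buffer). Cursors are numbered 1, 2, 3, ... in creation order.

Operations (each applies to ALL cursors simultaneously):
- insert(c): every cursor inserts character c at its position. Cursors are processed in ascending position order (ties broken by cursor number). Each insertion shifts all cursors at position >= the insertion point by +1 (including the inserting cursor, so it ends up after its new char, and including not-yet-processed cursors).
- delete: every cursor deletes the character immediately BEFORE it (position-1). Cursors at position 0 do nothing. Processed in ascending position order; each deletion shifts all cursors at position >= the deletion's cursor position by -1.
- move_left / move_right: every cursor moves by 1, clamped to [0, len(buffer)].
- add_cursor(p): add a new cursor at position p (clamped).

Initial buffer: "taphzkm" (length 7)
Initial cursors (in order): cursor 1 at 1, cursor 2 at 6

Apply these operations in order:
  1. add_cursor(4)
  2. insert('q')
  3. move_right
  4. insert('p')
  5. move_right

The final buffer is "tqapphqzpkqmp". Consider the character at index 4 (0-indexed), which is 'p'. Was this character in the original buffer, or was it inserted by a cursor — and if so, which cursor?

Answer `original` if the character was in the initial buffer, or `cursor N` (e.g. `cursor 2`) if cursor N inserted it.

After op 1 (add_cursor(4)): buffer="taphzkm" (len 7), cursors c1@1 c3@4 c2@6, authorship .......
After op 2 (insert('q')): buffer="tqaphqzkqm" (len 10), cursors c1@2 c3@6 c2@9, authorship .1...3..2.
After op 3 (move_right): buffer="tqaphqzkqm" (len 10), cursors c1@3 c3@7 c2@10, authorship .1...3..2.
After op 4 (insert('p')): buffer="tqapphqzpkqmp" (len 13), cursors c1@4 c3@9 c2@13, authorship .1.1..3.3.2.2
After op 5 (move_right): buffer="tqapphqzpkqmp" (len 13), cursors c1@5 c3@10 c2@13, authorship .1.1..3.3.2.2
Authorship (.=original, N=cursor N): . 1 . 1 . . 3 . 3 . 2 . 2
Index 4: author = original

Answer: original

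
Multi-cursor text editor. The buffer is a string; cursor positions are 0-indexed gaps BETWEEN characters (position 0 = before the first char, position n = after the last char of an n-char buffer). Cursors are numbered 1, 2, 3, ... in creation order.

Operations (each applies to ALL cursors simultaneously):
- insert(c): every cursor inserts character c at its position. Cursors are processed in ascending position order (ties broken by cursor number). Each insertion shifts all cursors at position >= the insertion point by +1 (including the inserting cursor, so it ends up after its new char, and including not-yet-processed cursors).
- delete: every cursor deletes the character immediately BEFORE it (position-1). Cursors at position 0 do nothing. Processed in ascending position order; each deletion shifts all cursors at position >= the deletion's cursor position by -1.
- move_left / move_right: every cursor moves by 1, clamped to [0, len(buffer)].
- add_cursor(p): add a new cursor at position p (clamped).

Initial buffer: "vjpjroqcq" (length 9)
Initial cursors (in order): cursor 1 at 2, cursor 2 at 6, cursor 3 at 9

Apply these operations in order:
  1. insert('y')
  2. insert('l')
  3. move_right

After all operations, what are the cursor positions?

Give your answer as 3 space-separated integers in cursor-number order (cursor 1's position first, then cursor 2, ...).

After op 1 (insert('y')): buffer="vjypjroyqcqy" (len 12), cursors c1@3 c2@8 c3@12, authorship ..1....2...3
After op 2 (insert('l')): buffer="vjylpjroylqcqyl" (len 15), cursors c1@4 c2@10 c3@15, authorship ..11....22...33
After op 3 (move_right): buffer="vjylpjroylqcqyl" (len 15), cursors c1@5 c2@11 c3@15, authorship ..11....22...33

Answer: 5 11 15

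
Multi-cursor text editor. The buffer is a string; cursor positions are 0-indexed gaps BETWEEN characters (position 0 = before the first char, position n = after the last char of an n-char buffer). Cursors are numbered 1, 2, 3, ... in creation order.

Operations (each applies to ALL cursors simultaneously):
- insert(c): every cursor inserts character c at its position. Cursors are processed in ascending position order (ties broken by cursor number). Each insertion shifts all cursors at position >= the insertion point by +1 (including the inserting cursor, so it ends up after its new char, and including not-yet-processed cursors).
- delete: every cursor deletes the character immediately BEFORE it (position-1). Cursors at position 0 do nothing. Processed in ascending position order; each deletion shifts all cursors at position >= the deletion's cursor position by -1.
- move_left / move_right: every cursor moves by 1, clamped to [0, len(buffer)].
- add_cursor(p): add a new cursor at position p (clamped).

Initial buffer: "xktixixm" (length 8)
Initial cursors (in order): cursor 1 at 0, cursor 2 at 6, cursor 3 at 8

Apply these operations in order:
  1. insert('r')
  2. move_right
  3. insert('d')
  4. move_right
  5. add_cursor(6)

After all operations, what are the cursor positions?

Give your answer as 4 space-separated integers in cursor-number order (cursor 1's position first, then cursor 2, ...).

After op 1 (insert('r')): buffer="rxktixirxmr" (len 11), cursors c1@1 c2@8 c3@11, authorship 1......2..3
After op 2 (move_right): buffer="rxktixirxmr" (len 11), cursors c1@2 c2@9 c3@11, authorship 1......2..3
After op 3 (insert('d')): buffer="rxdktixirxdmrd" (len 14), cursors c1@3 c2@11 c3@14, authorship 1.1.....2.2.33
After op 4 (move_right): buffer="rxdktixirxdmrd" (len 14), cursors c1@4 c2@12 c3@14, authorship 1.1.....2.2.33
After op 5 (add_cursor(6)): buffer="rxdktixirxdmrd" (len 14), cursors c1@4 c4@6 c2@12 c3@14, authorship 1.1.....2.2.33

Answer: 4 12 14 6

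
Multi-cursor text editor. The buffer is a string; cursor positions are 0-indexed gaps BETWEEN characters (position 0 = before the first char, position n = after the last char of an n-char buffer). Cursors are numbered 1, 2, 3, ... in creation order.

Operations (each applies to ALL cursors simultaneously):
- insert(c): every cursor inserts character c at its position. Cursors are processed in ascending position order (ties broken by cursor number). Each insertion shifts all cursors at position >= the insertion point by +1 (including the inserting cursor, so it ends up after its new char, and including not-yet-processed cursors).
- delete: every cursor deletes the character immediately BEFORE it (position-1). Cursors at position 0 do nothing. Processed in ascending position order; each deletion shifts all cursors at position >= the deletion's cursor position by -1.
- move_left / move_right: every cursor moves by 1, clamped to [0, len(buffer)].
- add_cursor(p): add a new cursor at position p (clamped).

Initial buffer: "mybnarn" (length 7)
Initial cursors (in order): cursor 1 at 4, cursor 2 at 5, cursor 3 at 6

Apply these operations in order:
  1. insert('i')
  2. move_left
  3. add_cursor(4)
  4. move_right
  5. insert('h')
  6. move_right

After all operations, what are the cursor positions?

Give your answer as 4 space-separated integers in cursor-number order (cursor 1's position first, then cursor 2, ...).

Answer: 8 11 14 8

Derivation:
After op 1 (insert('i')): buffer="mybniairin" (len 10), cursors c1@5 c2@7 c3@9, authorship ....1.2.3.
After op 2 (move_left): buffer="mybniairin" (len 10), cursors c1@4 c2@6 c3@8, authorship ....1.2.3.
After op 3 (add_cursor(4)): buffer="mybniairin" (len 10), cursors c1@4 c4@4 c2@6 c3@8, authorship ....1.2.3.
After op 4 (move_right): buffer="mybniairin" (len 10), cursors c1@5 c4@5 c2@7 c3@9, authorship ....1.2.3.
After op 5 (insert('h')): buffer="mybnihhaihrihn" (len 14), cursors c1@7 c4@7 c2@10 c3@13, authorship ....114.22.33.
After op 6 (move_right): buffer="mybnihhaihrihn" (len 14), cursors c1@8 c4@8 c2@11 c3@14, authorship ....114.22.33.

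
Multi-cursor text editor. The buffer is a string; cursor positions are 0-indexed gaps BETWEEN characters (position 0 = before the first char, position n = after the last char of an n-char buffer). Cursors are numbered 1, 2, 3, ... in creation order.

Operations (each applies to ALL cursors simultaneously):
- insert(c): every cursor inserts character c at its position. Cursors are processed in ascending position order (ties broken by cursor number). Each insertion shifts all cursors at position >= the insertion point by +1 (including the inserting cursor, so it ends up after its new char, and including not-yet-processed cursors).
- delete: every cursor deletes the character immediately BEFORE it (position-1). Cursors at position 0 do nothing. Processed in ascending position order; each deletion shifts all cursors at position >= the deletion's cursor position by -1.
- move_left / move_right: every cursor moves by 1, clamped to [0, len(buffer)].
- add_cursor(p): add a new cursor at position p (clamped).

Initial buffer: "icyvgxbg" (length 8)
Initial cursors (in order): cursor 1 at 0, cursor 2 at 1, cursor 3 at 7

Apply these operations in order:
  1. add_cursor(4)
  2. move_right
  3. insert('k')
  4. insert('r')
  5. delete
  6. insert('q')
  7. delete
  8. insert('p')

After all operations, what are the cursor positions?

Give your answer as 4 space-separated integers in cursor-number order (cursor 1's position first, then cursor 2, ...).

Answer: 3 6 16 11

Derivation:
After op 1 (add_cursor(4)): buffer="icyvgxbg" (len 8), cursors c1@0 c2@1 c4@4 c3@7, authorship ........
After op 2 (move_right): buffer="icyvgxbg" (len 8), cursors c1@1 c2@2 c4@5 c3@8, authorship ........
After op 3 (insert('k')): buffer="ikckyvgkxbgk" (len 12), cursors c1@2 c2@4 c4@8 c3@12, authorship .1.2...4...3
After op 4 (insert('r')): buffer="ikrckryvgkrxbgkr" (len 16), cursors c1@3 c2@6 c4@11 c3@16, authorship .11.22...44...33
After op 5 (delete): buffer="ikckyvgkxbgk" (len 12), cursors c1@2 c2@4 c4@8 c3@12, authorship .1.2...4...3
After op 6 (insert('q')): buffer="ikqckqyvgkqxbgkq" (len 16), cursors c1@3 c2@6 c4@11 c3@16, authorship .11.22...44...33
After op 7 (delete): buffer="ikckyvgkxbgk" (len 12), cursors c1@2 c2@4 c4@8 c3@12, authorship .1.2...4...3
After op 8 (insert('p')): buffer="ikpckpyvgkpxbgkp" (len 16), cursors c1@3 c2@6 c4@11 c3@16, authorship .11.22...44...33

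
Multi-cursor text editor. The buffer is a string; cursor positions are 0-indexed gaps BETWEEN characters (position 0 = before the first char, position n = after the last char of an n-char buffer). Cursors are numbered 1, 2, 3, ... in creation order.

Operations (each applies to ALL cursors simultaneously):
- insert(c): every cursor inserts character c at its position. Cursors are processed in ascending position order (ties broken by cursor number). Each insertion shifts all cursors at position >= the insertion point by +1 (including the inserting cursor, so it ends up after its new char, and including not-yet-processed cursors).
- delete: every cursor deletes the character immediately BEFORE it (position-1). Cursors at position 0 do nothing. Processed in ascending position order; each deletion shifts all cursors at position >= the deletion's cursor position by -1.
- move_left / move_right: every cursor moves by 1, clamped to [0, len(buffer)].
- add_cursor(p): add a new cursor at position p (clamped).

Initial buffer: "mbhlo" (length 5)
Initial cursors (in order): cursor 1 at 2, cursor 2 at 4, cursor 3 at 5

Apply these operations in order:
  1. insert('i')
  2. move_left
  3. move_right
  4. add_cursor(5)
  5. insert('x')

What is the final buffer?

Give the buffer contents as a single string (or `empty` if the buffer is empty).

Answer: mbixhlxixoix

Derivation:
After op 1 (insert('i')): buffer="mbihlioi" (len 8), cursors c1@3 c2@6 c3@8, authorship ..1..2.3
After op 2 (move_left): buffer="mbihlioi" (len 8), cursors c1@2 c2@5 c3@7, authorship ..1..2.3
After op 3 (move_right): buffer="mbihlioi" (len 8), cursors c1@3 c2@6 c3@8, authorship ..1..2.3
After op 4 (add_cursor(5)): buffer="mbihlioi" (len 8), cursors c1@3 c4@5 c2@6 c3@8, authorship ..1..2.3
After op 5 (insert('x')): buffer="mbixhlxixoix" (len 12), cursors c1@4 c4@7 c2@9 c3@12, authorship ..11..422.33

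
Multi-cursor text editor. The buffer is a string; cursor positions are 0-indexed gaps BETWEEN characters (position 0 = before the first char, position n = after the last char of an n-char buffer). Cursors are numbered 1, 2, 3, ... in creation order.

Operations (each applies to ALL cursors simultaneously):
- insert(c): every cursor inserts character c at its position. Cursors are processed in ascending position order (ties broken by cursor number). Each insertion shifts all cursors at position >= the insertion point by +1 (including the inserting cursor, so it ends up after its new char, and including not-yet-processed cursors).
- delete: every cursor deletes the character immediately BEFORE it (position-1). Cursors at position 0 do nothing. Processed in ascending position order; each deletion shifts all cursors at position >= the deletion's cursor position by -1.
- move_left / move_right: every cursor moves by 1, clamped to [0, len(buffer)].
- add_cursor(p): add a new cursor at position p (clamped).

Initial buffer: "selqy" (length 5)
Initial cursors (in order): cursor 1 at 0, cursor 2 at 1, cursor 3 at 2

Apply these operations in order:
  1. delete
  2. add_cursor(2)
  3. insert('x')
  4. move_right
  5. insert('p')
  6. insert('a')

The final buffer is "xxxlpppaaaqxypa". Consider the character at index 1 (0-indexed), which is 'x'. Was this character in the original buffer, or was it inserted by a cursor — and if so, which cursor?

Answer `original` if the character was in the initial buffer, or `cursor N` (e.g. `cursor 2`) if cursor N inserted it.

Answer: cursor 2

Derivation:
After op 1 (delete): buffer="lqy" (len 3), cursors c1@0 c2@0 c3@0, authorship ...
After op 2 (add_cursor(2)): buffer="lqy" (len 3), cursors c1@0 c2@0 c3@0 c4@2, authorship ...
After op 3 (insert('x')): buffer="xxxlqxy" (len 7), cursors c1@3 c2@3 c3@3 c4@6, authorship 123..4.
After op 4 (move_right): buffer="xxxlqxy" (len 7), cursors c1@4 c2@4 c3@4 c4@7, authorship 123..4.
After op 5 (insert('p')): buffer="xxxlpppqxyp" (len 11), cursors c1@7 c2@7 c3@7 c4@11, authorship 123.123.4.4
After op 6 (insert('a')): buffer="xxxlpppaaaqxypa" (len 15), cursors c1@10 c2@10 c3@10 c4@15, authorship 123.123123.4.44
Authorship (.=original, N=cursor N): 1 2 3 . 1 2 3 1 2 3 . 4 . 4 4
Index 1: author = 2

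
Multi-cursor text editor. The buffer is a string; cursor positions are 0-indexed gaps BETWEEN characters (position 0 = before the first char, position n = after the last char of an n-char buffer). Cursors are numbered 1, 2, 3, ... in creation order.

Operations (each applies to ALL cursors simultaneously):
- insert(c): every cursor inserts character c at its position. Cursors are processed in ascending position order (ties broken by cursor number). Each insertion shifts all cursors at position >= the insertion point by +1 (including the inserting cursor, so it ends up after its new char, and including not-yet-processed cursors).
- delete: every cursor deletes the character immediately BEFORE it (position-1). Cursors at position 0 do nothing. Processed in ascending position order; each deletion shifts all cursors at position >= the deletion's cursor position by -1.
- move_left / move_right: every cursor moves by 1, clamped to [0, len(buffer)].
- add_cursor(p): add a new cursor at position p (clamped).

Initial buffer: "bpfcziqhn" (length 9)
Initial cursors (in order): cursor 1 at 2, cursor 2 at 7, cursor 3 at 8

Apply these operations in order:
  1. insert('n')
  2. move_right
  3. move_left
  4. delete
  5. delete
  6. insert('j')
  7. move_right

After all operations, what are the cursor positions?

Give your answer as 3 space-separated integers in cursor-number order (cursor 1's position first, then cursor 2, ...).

After op 1 (insert('n')): buffer="bpnfcziqnhnn" (len 12), cursors c1@3 c2@9 c3@11, authorship ..1.....2.3.
After op 2 (move_right): buffer="bpnfcziqnhnn" (len 12), cursors c1@4 c2@10 c3@12, authorship ..1.....2.3.
After op 3 (move_left): buffer="bpnfcziqnhnn" (len 12), cursors c1@3 c2@9 c3@11, authorship ..1.....2.3.
After op 4 (delete): buffer="bpfcziqhn" (len 9), cursors c1@2 c2@7 c3@8, authorship .........
After op 5 (delete): buffer="bfczin" (len 6), cursors c1@1 c2@5 c3@5, authorship ......
After op 6 (insert('j')): buffer="bjfczijjn" (len 9), cursors c1@2 c2@8 c3@8, authorship .1....23.
After op 7 (move_right): buffer="bjfczijjn" (len 9), cursors c1@3 c2@9 c3@9, authorship .1....23.

Answer: 3 9 9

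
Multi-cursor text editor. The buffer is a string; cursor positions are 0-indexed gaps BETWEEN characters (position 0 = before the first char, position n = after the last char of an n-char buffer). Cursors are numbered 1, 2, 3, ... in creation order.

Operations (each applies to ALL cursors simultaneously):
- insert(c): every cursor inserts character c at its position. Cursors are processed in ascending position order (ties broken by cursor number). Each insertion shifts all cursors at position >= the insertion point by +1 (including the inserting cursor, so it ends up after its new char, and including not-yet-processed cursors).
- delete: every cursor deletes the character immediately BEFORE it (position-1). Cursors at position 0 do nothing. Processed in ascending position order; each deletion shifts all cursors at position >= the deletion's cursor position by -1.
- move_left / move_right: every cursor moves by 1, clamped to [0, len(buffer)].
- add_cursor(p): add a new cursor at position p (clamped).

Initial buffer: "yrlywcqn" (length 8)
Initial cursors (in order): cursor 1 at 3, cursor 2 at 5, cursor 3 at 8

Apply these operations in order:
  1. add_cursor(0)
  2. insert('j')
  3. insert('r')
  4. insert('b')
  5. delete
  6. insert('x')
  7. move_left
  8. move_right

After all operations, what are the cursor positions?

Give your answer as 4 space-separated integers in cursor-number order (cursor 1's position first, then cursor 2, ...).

Answer: 9 14 20 3

Derivation:
After op 1 (add_cursor(0)): buffer="yrlywcqn" (len 8), cursors c4@0 c1@3 c2@5 c3@8, authorship ........
After op 2 (insert('j')): buffer="jyrljywjcqnj" (len 12), cursors c4@1 c1@5 c2@8 c3@12, authorship 4...1..2...3
After op 3 (insert('r')): buffer="jryrljrywjrcqnjr" (len 16), cursors c4@2 c1@7 c2@11 c3@16, authorship 44...11..22...33
After op 4 (insert('b')): buffer="jrbyrljrbywjrbcqnjrb" (len 20), cursors c4@3 c1@9 c2@14 c3@20, authorship 444...111..222...333
After op 5 (delete): buffer="jryrljrywjrcqnjr" (len 16), cursors c4@2 c1@7 c2@11 c3@16, authorship 44...11..22...33
After op 6 (insert('x')): buffer="jrxyrljrxywjrxcqnjrx" (len 20), cursors c4@3 c1@9 c2@14 c3@20, authorship 444...111..222...333
After op 7 (move_left): buffer="jrxyrljrxywjrxcqnjrx" (len 20), cursors c4@2 c1@8 c2@13 c3@19, authorship 444...111..222...333
After op 8 (move_right): buffer="jrxyrljrxywjrxcqnjrx" (len 20), cursors c4@3 c1@9 c2@14 c3@20, authorship 444...111..222...333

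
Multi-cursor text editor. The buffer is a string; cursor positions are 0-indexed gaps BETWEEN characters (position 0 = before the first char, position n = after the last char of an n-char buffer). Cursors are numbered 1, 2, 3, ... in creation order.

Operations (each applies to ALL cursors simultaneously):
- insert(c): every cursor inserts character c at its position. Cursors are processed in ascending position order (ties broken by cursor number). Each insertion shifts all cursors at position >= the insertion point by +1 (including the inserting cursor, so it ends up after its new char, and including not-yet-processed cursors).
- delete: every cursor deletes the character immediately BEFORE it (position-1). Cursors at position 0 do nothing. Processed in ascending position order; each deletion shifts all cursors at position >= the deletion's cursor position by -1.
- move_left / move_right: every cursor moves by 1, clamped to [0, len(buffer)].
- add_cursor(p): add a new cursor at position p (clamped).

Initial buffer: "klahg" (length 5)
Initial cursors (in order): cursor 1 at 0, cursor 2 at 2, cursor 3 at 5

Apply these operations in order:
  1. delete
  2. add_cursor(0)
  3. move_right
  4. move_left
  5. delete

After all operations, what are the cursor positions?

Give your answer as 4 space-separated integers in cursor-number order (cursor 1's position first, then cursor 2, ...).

Answer: 0 0 0 0

Derivation:
After op 1 (delete): buffer="kah" (len 3), cursors c1@0 c2@1 c3@3, authorship ...
After op 2 (add_cursor(0)): buffer="kah" (len 3), cursors c1@0 c4@0 c2@1 c3@3, authorship ...
After op 3 (move_right): buffer="kah" (len 3), cursors c1@1 c4@1 c2@2 c3@3, authorship ...
After op 4 (move_left): buffer="kah" (len 3), cursors c1@0 c4@0 c2@1 c3@2, authorship ...
After op 5 (delete): buffer="h" (len 1), cursors c1@0 c2@0 c3@0 c4@0, authorship .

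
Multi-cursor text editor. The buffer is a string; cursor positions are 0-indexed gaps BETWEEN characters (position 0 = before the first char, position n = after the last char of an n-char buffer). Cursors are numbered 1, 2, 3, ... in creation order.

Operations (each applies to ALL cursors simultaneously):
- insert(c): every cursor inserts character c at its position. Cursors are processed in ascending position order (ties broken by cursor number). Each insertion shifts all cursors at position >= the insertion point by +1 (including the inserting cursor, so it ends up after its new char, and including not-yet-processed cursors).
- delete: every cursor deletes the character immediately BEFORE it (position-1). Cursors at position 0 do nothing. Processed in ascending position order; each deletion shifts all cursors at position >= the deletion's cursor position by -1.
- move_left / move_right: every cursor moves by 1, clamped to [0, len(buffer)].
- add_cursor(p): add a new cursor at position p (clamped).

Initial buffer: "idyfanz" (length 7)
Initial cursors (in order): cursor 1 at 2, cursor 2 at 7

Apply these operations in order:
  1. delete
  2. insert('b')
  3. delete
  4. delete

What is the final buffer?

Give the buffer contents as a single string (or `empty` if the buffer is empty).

After op 1 (delete): buffer="iyfan" (len 5), cursors c1@1 c2@5, authorship .....
After op 2 (insert('b')): buffer="ibyfanb" (len 7), cursors c1@2 c2@7, authorship .1....2
After op 3 (delete): buffer="iyfan" (len 5), cursors c1@1 c2@5, authorship .....
After op 4 (delete): buffer="yfa" (len 3), cursors c1@0 c2@3, authorship ...

Answer: yfa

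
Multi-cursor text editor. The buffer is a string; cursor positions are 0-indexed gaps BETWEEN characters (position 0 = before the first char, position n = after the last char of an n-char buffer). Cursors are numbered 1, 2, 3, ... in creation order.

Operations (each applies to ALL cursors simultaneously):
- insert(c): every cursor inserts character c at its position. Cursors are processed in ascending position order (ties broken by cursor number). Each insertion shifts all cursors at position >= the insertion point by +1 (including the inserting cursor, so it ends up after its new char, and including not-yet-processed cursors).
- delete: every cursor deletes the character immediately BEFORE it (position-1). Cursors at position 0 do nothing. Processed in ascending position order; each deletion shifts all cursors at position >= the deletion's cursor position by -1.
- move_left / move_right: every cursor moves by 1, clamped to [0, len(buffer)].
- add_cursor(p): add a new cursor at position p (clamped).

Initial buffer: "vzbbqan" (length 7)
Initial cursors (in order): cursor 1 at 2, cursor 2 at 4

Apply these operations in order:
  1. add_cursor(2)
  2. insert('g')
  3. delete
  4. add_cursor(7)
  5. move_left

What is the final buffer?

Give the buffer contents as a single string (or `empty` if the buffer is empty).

Answer: vzbbqan

Derivation:
After op 1 (add_cursor(2)): buffer="vzbbqan" (len 7), cursors c1@2 c3@2 c2@4, authorship .......
After op 2 (insert('g')): buffer="vzggbbgqan" (len 10), cursors c1@4 c3@4 c2@7, authorship ..13..2...
After op 3 (delete): buffer="vzbbqan" (len 7), cursors c1@2 c3@2 c2@4, authorship .......
After op 4 (add_cursor(7)): buffer="vzbbqan" (len 7), cursors c1@2 c3@2 c2@4 c4@7, authorship .......
After op 5 (move_left): buffer="vzbbqan" (len 7), cursors c1@1 c3@1 c2@3 c4@6, authorship .......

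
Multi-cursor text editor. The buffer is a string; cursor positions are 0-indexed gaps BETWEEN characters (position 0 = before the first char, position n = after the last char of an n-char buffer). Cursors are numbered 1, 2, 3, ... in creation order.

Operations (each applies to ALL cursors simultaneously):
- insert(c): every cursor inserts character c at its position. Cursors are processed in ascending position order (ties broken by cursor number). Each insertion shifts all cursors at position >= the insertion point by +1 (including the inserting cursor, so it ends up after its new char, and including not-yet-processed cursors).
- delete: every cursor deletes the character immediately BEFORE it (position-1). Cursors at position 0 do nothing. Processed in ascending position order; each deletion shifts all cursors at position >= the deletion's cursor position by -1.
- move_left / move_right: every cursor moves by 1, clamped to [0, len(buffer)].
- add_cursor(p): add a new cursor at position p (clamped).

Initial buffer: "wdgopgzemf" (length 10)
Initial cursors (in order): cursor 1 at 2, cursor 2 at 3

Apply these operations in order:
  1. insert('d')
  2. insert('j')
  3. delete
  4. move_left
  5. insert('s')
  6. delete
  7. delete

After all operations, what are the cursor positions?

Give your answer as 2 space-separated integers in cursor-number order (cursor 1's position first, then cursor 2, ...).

Answer: 1 2

Derivation:
After op 1 (insert('d')): buffer="wddgdopgzemf" (len 12), cursors c1@3 c2@5, authorship ..1.2.......
After op 2 (insert('j')): buffer="wddjgdjopgzemf" (len 14), cursors c1@4 c2@7, authorship ..11.22.......
After op 3 (delete): buffer="wddgdopgzemf" (len 12), cursors c1@3 c2@5, authorship ..1.2.......
After op 4 (move_left): buffer="wddgdopgzemf" (len 12), cursors c1@2 c2@4, authorship ..1.2.......
After op 5 (insert('s')): buffer="wdsdgsdopgzemf" (len 14), cursors c1@3 c2@6, authorship ..11.22.......
After op 6 (delete): buffer="wddgdopgzemf" (len 12), cursors c1@2 c2@4, authorship ..1.2.......
After op 7 (delete): buffer="wddopgzemf" (len 10), cursors c1@1 c2@2, authorship .12.......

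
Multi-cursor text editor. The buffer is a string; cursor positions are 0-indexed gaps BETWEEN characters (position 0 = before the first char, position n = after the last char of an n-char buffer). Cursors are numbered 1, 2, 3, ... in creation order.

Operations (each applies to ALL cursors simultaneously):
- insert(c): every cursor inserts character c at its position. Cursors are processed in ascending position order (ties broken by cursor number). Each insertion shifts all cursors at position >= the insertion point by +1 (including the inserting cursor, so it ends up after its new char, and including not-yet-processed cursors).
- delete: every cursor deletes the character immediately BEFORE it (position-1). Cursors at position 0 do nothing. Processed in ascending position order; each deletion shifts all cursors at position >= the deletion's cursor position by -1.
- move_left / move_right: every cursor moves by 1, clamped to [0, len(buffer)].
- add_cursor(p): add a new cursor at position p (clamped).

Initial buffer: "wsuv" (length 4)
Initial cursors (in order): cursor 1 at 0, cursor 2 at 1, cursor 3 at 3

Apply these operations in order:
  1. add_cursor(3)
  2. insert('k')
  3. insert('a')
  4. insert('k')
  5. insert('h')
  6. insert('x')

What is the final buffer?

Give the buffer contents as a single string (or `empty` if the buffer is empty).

After op 1 (add_cursor(3)): buffer="wsuv" (len 4), cursors c1@0 c2@1 c3@3 c4@3, authorship ....
After op 2 (insert('k')): buffer="kwksukkv" (len 8), cursors c1@1 c2@3 c3@7 c4@7, authorship 1.2..34.
After op 3 (insert('a')): buffer="kawkasukkaav" (len 12), cursors c1@2 c2@5 c3@11 c4@11, authorship 11.22..3434.
After op 4 (insert('k')): buffer="kakwkaksukkaakkv" (len 16), cursors c1@3 c2@7 c3@15 c4@15, authorship 111.222..343434.
After op 5 (insert('h')): buffer="kakhwkakhsukkaakkhhv" (len 20), cursors c1@4 c2@9 c3@19 c4@19, authorship 1111.2222..34343434.
After op 6 (insert('x')): buffer="kakhxwkakhxsukkaakkhhxxv" (len 24), cursors c1@5 c2@11 c3@23 c4@23, authorship 11111.22222..3434343434.

Answer: kakhxwkakhxsukkaakkhhxxv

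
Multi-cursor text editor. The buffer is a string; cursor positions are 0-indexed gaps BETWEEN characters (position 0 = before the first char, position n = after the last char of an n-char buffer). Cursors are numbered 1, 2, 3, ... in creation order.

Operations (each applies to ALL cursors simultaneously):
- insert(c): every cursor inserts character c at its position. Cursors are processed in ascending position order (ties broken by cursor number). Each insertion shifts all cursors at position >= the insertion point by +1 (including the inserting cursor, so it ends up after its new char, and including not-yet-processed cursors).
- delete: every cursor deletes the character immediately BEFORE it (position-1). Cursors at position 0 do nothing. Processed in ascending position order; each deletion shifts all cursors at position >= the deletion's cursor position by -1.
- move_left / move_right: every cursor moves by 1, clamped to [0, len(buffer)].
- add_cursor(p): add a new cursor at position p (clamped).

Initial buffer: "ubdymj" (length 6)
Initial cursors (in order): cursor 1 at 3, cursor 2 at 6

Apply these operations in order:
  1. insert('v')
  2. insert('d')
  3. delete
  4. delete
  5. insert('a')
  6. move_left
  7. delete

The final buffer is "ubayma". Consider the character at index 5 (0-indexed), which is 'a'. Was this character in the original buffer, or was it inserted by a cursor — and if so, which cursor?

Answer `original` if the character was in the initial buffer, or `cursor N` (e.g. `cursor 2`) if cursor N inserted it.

Answer: cursor 2

Derivation:
After op 1 (insert('v')): buffer="ubdvymjv" (len 8), cursors c1@4 c2@8, authorship ...1...2
After op 2 (insert('d')): buffer="ubdvdymjvd" (len 10), cursors c1@5 c2@10, authorship ...11...22
After op 3 (delete): buffer="ubdvymjv" (len 8), cursors c1@4 c2@8, authorship ...1...2
After op 4 (delete): buffer="ubdymj" (len 6), cursors c1@3 c2@6, authorship ......
After op 5 (insert('a')): buffer="ubdaymja" (len 8), cursors c1@4 c2@8, authorship ...1...2
After op 6 (move_left): buffer="ubdaymja" (len 8), cursors c1@3 c2@7, authorship ...1...2
After op 7 (delete): buffer="ubayma" (len 6), cursors c1@2 c2@5, authorship ..1..2
Authorship (.=original, N=cursor N): . . 1 . . 2
Index 5: author = 2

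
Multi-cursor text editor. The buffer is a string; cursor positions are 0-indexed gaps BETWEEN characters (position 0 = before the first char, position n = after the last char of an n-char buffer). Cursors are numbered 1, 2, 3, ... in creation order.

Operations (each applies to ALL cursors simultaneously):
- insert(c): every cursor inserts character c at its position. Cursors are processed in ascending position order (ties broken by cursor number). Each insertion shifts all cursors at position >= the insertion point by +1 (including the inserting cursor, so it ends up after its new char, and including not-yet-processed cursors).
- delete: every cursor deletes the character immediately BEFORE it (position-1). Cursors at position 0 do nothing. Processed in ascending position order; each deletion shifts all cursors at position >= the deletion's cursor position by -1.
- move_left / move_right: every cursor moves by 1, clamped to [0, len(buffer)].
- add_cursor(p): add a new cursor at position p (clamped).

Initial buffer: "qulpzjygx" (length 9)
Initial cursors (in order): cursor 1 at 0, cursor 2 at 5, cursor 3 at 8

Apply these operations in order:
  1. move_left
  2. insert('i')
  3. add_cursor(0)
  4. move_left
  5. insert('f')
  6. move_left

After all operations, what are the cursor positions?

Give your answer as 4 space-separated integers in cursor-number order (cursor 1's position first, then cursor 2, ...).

After op 1 (move_left): buffer="qulpzjygx" (len 9), cursors c1@0 c2@4 c3@7, authorship .........
After op 2 (insert('i')): buffer="iqulpizjyigx" (len 12), cursors c1@1 c2@6 c3@10, authorship 1....2...3..
After op 3 (add_cursor(0)): buffer="iqulpizjyigx" (len 12), cursors c4@0 c1@1 c2@6 c3@10, authorship 1....2...3..
After op 4 (move_left): buffer="iqulpizjyigx" (len 12), cursors c1@0 c4@0 c2@5 c3@9, authorship 1....2...3..
After op 5 (insert('f')): buffer="ffiqulpfizjyfigx" (len 16), cursors c1@2 c4@2 c2@8 c3@13, authorship 141....22...33..
After op 6 (move_left): buffer="ffiqulpfizjyfigx" (len 16), cursors c1@1 c4@1 c2@7 c3@12, authorship 141....22...33..

Answer: 1 7 12 1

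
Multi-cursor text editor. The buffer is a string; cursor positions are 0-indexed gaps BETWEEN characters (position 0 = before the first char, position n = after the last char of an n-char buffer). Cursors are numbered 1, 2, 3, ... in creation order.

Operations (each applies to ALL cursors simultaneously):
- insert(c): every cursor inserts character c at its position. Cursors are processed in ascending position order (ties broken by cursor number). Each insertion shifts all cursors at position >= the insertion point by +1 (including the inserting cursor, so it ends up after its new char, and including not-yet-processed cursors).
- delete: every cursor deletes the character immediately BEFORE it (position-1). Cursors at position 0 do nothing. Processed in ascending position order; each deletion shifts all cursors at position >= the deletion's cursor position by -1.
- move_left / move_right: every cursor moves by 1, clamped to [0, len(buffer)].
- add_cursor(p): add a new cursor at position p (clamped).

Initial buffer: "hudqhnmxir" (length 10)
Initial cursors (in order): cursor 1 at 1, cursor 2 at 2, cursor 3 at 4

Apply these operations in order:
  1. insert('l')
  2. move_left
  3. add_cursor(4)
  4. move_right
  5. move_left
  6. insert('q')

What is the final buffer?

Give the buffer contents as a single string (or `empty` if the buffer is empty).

Answer: hqluqlqdqqlhnmxir

Derivation:
After op 1 (insert('l')): buffer="hluldqlhnmxir" (len 13), cursors c1@2 c2@4 c3@7, authorship .1.2..3......
After op 2 (move_left): buffer="hluldqlhnmxir" (len 13), cursors c1@1 c2@3 c3@6, authorship .1.2..3......
After op 3 (add_cursor(4)): buffer="hluldqlhnmxir" (len 13), cursors c1@1 c2@3 c4@4 c3@6, authorship .1.2..3......
After op 4 (move_right): buffer="hluldqlhnmxir" (len 13), cursors c1@2 c2@4 c4@5 c3@7, authorship .1.2..3......
After op 5 (move_left): buffer="hluldqlhnmxir" (len 13), cursors c1@1 c2@3 c4@4 c3@6, authorship .1.2..3......
After op 6 (insert('q')): buffer="hqluqlqdqqlhnmxir" (len 17), cursors c1@2 c2@5 c4@7 c3@10, authorship .11.224..33......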